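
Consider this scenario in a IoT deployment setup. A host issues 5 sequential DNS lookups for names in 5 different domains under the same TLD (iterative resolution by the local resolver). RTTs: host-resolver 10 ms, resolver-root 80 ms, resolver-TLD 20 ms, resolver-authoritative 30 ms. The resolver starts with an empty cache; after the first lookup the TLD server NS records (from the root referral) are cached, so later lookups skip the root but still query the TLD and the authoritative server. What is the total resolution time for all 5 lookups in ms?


Lookup 1 (cold cache): local + root + TLD + auth = 10 + 80 + 20 + 30 = 140 ms
Lookups 2..5 (TLD NS cached -> skip root; new domain -> still ask TLD and auth): local + TLD + auth = 10 + 20 + 30 = 60 ms each
Remaining 4 lookups: 4 * 60 = 240 ms
Total = 140 + 240 = 380 ms

380


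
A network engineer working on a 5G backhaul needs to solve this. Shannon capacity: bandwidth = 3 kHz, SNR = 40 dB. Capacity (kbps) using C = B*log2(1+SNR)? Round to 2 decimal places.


Given: B = 3 kHz, SNR = 40 dB
SNR linear = 10^(40/10) = 10000
1 + SNR = 10001
log2(10001) = 13.2878566418
C = 3 * 1000 * 13.2878566418 = 39863.5699 bps
C = 39.863570 kbps -> 39.86 kbps (2 dp)

39.86


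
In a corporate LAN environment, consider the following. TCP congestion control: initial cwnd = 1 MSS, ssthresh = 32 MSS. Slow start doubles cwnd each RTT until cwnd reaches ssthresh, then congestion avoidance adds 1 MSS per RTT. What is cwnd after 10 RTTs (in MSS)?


RTT 0: cwnd = 1 MSS (initial)
RTT 1: cwnd = 2 MSS (slow start, doubled)
RTT 2: cwnd = 4 MSS (slow start, doubled)
RTT 3: cwnd = 8 MSS (slow start, doubled)
RTT 4: cwnd = 16 MSS (slow start, doubled)
RTT 5: cwnd = 32 MSS (slow start, doubled)
RTT 6: cwnd = 33 MSS (congestion avoidance, +1)
RTT 7: cwnd = 34 MSS (congestion avoidance, +1)
RTT 8: cwnd = 35 MSS (congestion avoidance, +1)
RTT 9: cwnd = 36 MSS (congestion avoidance, +1)
RTT 10: cwnd = 37 MSS (congestion avoidance, +1)

37


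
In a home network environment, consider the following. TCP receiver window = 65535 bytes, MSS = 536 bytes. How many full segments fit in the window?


Given: RWND = 65535 bytes, MSS = 536 bytes
Full segments = floor(RWND / MSS)
Full segments = floor(65535 / 536)
Full segments = floor(122.2668) = 122

122


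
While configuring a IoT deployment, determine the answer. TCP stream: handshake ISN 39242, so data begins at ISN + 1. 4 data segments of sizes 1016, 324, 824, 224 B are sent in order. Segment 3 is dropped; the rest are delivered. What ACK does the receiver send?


SYN uses sequence number 39242; first data byte = ISN + 1 = 39243.
Segment 1: SEQ = 39243, len = 1016 B, covers [39243, 40258]
Segment 2: SEQ = 40259, len = 324 B, covers [40259, 40582]
Segment 3: SEQ = 40583, len = 824 B, covers [40583, 41406] [LOST]
Segment 4: SEQ = 41407, len = 224 B, covers [41407, 41630]
In-order data received: bytes [39243, 40582] (segments 1..2).
Segment 3 missing -> gap begins at byte 40583; later segments buffered out of order.
Cumulative ACK = next expected in-order byte = 39243 + 1016 + 324 = 40583

40583


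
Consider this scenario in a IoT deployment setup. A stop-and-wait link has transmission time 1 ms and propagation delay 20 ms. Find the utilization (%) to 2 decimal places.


Given: Ttrans = 1 ms, Tprop = 20 ms
RTT = 2 * Tprop = 2 * 20 = 40 ms
U = Ttrans / (Ttrans + RTT)
U = 1 / (1 + 40)
U = 1 / 41 = 0.02439
U% = 2.44%

2.44


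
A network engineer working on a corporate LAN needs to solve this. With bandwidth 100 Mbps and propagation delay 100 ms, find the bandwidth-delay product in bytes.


Given: bandwidth = 100 Mbps, delay = 100 ms
BDP in bits = 100 * 10^6 * 100 / 1000
BDP in bits = 10000000
BDP in bytes = 10000000 / 8 = 1250000

1250000


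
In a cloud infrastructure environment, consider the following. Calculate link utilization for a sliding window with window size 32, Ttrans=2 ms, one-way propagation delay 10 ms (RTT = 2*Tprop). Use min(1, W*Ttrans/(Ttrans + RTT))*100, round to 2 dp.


Given: W = 32, Ttrans = 2 ms, RTT = 20 ms (= 2 * Tprop, Tprop = 10 ms)
Cycle time = Ttrans + RTT = 2 + 20 = 22 ms (first packet sent until its ACK returns)
W * Ttrans = 32 * 2 = 64 ms of sending per cycle
W * Ttrans / (Ttrans + RTT) = 64 / 22 = 2.909091
U = min(1, 2.909091) = 1.000000
U% = 100.00%

100.00


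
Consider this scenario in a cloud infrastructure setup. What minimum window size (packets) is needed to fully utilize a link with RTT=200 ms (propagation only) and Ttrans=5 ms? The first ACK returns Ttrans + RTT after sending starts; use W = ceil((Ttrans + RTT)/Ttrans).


Given: Ttrans = 5 ms, RTT = 200 ms (= 2 * Tprop, Tprop = 100 ms)
Time until first ACK returns = Ttrans + RTT = 5 + 200 = 205 ms
Need W * Ttrans >= Ttrans + RTT  ->  W >= (Ttrans + RTT) / Ttrans
(Ttrans + RTT) / Ttrans = 205 / 5 = 41
W_min = ceil(41) = 41

41


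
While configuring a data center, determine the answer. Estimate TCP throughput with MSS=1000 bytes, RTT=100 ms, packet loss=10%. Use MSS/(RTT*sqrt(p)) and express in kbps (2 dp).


Given: MSS = 1000 bytes, RTT = 100 ms, loss = 10%
RTT in seconds = 100 / 1000 = 0.1
Loss rate = 10% = 0.1
sqrt(loss) = sqrt(0.1) = 0.316227766017
Throughput (bytes/s) = 1000 / (0.1 * 0.316227766017) = 31622.7766
Throughput (kbps) = 31622.7766 * 8 / 1000 = 252.982213 -> 252.98 kbps (2 dp)

252.98


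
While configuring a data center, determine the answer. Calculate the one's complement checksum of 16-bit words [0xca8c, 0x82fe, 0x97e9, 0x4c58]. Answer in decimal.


Given words: [0xca8c, 0x82fe, 0x97e9, 0x4c58]
Step 1: Sum all words
Raw sum = 51852 + 33534 + 38889 + 19544 = 143819
Step 2: Fold carry: (12747 + 2) = 12749
One's complement = ~12749 & 0xFFFF = 52786

52786


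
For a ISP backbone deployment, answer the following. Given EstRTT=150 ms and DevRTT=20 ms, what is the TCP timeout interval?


Given: EstRTT = 150 ms, DevRTT = 20 ms
Timeout = EstRTT + 4 * DevRTT
4 * DevRTT = 4 * 20 = 80
Timeout = 150 + 80 = 230 ms

230


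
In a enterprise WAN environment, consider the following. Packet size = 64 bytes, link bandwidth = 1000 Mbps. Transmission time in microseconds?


Given: packet = 64 bytes, bandwidth = 1000 Mbps
Packet in bits = 64 * 8 = 512 bits
Bandwidth = 1000 * 10^6 = 1000000000 bps
Time = 512 / 1000000000 seconds
Time in us = 512 * 10^6 / 1000000000 = 0.512

0.512


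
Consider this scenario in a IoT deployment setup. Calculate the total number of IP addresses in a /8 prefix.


Given: CIDR prefix /8
Host bits = 32 - 8 = 24
Total addresses = 2^24 = 16777216

16777216


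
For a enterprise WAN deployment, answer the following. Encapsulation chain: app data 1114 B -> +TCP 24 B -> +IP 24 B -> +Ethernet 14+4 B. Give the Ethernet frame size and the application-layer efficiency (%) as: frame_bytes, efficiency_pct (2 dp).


TCP segment = 1114 + 24 = 1138 B
IP packet = 1138 + 24 = 1162 B
Ethernet frame = 1162 + 14 + 4 = 1180 B
Efficiency = app / frame = 1114 / 1180 = 0.944068 = 94.4068% -> 94.41% (2 dp)

1180, 94.41


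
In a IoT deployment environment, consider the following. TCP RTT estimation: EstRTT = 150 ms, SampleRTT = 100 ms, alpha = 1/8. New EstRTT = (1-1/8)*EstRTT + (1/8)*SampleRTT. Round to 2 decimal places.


Given: EstRTT = 150 ms, SampleRTT = 100 ms, alpha = 1/8
New EstRTT = (1 - alpha) * EstRTT + alpha * SampleRTT
(7/8) * 150 = 131.25
(1/8) * 100 = 12.5
New EstRTT = 131.25 + 12.5 = 143.75 ms -> 143.75 ms (2 dp)

143.75


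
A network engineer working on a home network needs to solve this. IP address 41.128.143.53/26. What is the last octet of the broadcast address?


Given: IP = 41.128.143.53, prefix = /26
Host bits = 32 - 26 = 6
Network last octet = 53 AND mask = 0
Host part size = 2^6 - 1 = 63
Broadcast last octet = 0 OR 63 = 63

63


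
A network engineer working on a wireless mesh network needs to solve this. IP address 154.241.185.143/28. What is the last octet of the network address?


Given: IP = 154.241.185.143, prefix = /28
Subnet mask = 255.255.255.240
Last octet of IP: 143
Last octet of mask: 240
Network last octet = 143 AND 240 = 128

128


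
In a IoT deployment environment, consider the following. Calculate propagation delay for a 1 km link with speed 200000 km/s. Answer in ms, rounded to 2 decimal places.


Given: distance = 1 km, speed = 200000 km/s
Delay = distance / speed = 1 / 200000 seconds
Delay in ms = 1 * 1000 / 200000
Delay = 0.0050 ms
Rounded to 2 dp = 0.01 ms

0.01


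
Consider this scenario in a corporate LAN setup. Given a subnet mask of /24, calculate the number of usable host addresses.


Given: subnet mask /24
Host bits = 32 - 24 = 8
Total addresses = 2^8 = 256
Usable hosts = 256 - 2 (network + broadcast) = 254

254


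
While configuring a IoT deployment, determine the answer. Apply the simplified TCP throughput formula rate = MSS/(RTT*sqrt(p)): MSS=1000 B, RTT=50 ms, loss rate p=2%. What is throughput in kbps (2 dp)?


Given: MSS = 1000 bytes, RTT = 50 ms, loss = 2%
RTT in seconds = 50 / 1000 = 0.05
Loss rate = 2% = 0.02
sqrt(loss) = sqrt(0.02) = 0.141421356237
Throughput (bytes/s) = 1000 / (0.05 * 0.141421356237) = 141421.3562
Throughput (kbps) = 141421.3562 * 8 / 1000 = 1131.370850 -> 1131.37 kbps (2 dp)

1131.37


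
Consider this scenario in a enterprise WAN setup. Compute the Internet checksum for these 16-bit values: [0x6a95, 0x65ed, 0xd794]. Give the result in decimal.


Given words: [0x6a95, 0x65ed, 0xd794]
Step 1: Sum all words
Raw sum = 27285 + 26093 + 55188 = 108566
Step 2: Fold carry: (43030 + 1) = 43031
One's complement = ~43031 & 0xFFFF = 22504

22504


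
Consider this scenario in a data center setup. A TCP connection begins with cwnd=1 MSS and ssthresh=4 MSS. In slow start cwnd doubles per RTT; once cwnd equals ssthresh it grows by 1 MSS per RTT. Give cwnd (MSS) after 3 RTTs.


RTT 0: cwnd = 1 MSS (initial)
RTT 1: cwnd = 2 MSS (slow start, doubled)
RTT 2: cwnd = 4 MSS (slow start, doubled)
RTT 3: cwnd = 5 MSS (congestion avoidance, +1)

5


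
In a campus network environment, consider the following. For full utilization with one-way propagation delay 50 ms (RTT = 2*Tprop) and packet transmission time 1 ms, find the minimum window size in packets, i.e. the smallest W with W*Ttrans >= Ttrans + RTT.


Given: Ttrans = 1 ms, RTT = 100 ms (= 2 * Tprop, Tprop = 50 ms)
Time until first ACK returns = Ttrans + RTT = 1 + 100 = 101 ms
Need W * Ttrans >= Ttrans + RTT  ->  W >= (Ttrans + RTT) / Ttrans
(Ttrans + RTT) / Ttrans = 101 / 1 = 101
W_min = ceil(101) = 101

101


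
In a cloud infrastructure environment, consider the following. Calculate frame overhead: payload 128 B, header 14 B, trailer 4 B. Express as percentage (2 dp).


Given: payload = 128 B, header = 14 B, trailer = 4 B
Overhead bytes = header + trailer = 14 + 4 = 18
Total frame = payload + overhead = 128 + 18 = 146
Overhead % = 18 / 146 * 100 = 12.3288% -> 12.33% (2 dp)

12.33


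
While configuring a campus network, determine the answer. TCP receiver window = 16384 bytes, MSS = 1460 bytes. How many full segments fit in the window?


Given: RWND = 16384 bytes, MSS = 1460 bytes
Full segments = floor(RWND / MSS)
Full segments = floor(16384 / 1460)
Full segments = floor(11.2219) = 11

11


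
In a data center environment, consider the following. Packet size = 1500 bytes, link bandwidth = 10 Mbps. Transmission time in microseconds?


Given: packet = 1500 bytes, bandwidth = 10 Mbps
Packet in bits = 1500 * 8 = 12000 bits
Bandwidth = 10 * 10^6 = 10000000 bps
Time = 12000 / 10000000 seconds
Time in us = 12000 * 10^6 / 10000000 = 1200

1200


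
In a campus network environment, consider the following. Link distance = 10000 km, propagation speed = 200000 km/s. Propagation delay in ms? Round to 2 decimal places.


Given: distance = 10000 km, speed = 200000 km/s
Delay = distance / speed = 10000 / 200000 seconds
Delay in ms = 10000 * 1000 / 200000
Delay = 50.0000 ms
Rounded to 2 dp = 50.00 ms

50.00


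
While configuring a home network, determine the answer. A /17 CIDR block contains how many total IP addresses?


Given: CIDR prefix /17
Host bits = 32 - 17 = 15
Total addresses = 2^15 = 32768

32768


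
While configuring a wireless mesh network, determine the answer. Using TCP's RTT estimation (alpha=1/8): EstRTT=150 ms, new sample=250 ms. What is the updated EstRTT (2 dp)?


Given: EstRTT = 150 ms, SampleRTT = 250 ms, alpha = 1/8
New EstRTT = (1 - alpha) * EstRTT + alpha * SampleRTT
(7/8) * 150 = 131.25
(1/8) * 250 = 31.25
New EstRTT = 131.25 + 31.25 = 162.5 ms -> 162.50 ms (2 dp)

162.50


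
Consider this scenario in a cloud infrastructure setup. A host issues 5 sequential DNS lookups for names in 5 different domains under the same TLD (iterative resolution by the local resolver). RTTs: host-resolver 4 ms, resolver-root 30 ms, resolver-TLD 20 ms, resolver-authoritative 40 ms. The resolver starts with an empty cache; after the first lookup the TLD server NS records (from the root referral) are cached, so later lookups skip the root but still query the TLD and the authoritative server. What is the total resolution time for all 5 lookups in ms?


Lookup 1 (cold cache): local + root + TLD + auth = 4 + 30 + 20 + 40 = 94 ms
Lookups 2..5 (TLD NS cached -> skip root; new domain -> still ask TLD and auth): local + TLD + auth = 4 + 20 + 40 = 64 ms each
Remaining 4 lookups: 4 * 64 = 256 ms
Total = 94 + 256 = 350 ms

350


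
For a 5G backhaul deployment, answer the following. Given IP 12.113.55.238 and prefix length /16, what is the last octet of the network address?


Given: IP = 12.113.55.238, prefix = /16
Subnet mask = 255.255.0.0
Last octet of IP: 238
Last octet of mask: 0
Network last octet = 238 AND 0 = 0

0


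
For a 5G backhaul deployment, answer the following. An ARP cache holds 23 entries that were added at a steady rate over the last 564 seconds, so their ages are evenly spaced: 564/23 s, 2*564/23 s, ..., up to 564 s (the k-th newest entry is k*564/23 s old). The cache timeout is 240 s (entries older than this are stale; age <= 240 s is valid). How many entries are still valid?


Ages are k * 564/23 s for k = 1..23 (spacing = 24.5217 s).
Entry k is valid iff k * 564/23 <= 240 iff k <= 23 * 240 / 564 = 9.7872
n_valid = floor(9.7872) = 9
(n_stale = 23 - 9 = 14)

9


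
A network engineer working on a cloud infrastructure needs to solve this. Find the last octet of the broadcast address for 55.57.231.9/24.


Given: IP = 55.57.231.9, prefix = /24
Host bits = 32 - 24 = 8
Network last octet = 9 AND mask = 0
Host part size = 2^8 - 1 = 255
Broadcast last octet = 0 OR 255 = 255

255


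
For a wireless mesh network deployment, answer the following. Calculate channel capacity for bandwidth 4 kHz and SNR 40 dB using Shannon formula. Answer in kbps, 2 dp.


Given: B = 4 kHz, SNR = 40 dB
SNR linear = 10^(40/10) = 10000
1 + SNR = 10001
log2(10001) = 13.2878566418
C = 4 * 1000 * 13.2878566418 = 53151.4266 bps
C = 53.151427 kbps -> 53.15 kbps (2 dp)

53.15


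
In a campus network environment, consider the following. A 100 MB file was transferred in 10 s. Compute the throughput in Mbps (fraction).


Given: file = 100 MB, time = 10 s
File in Mb = 100 * 8 = 800 Mb
Throughput = 800 / 10 Mbps
Throughput = 80 Mbps

80


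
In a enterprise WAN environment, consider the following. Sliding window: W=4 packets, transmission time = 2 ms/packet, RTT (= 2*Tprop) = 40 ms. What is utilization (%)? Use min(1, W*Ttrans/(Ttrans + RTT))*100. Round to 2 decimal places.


Given: W = 4, Ttrans = 2 ms, RTT = 40 ms (= 2 * Tprop, Tprop = 20 ms)
Cycle time = Ttrans + RTT = 2 + 40 = 42 ms (first packet sent until its ACK returns)
W * Ttrans = 4 * 2 = 8 ms of sending per cycle
W * Ttrans / (Ttrans + RTT) = 8 / 42 = 0.190476
U = min(1, 0.190476) = 0.190476
U% = 19.05%

19.05


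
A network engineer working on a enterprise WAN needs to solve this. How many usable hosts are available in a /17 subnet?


Given: subnet mask /17
Host bits = 32 - 17 = 15
Total addresses = 2^15 = 32768
Usable hosts = 32768 - 2 (network + broadcast) = 32766

32766


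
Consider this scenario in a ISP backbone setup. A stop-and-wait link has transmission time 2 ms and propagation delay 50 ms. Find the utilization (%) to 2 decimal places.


Given: Ttrans = 2 ms, Tprop = 50 ms
RTT = 2 * Tprop = 2 * 50 = 100 ms
U = Ttrans / (Ttrans + RTT)
U = 2 / (2 + 100)
U = 2 / 102 = 0.019608
U% = 1.96%

1.96


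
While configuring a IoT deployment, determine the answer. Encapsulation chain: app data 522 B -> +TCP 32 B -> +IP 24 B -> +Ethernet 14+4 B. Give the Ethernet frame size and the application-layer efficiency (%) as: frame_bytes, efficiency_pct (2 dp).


TCP segment = 522 + 32 = 554 B
IP packet = 554 + 24 = 578 B
Ethernet frame = 578 + 14 + 4 = 596 B
Efficiency = app / frame = 522 / 596 = 0.875839 = 87.5839% -> 87.58% (2 dp)

596, 87.58


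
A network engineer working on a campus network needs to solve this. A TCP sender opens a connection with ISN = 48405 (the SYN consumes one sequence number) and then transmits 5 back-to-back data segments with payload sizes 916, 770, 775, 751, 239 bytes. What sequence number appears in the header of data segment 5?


The SYN occupies sequence number ISN = 48405, so the first data byte is ISN + 1 = 48406.
SEQ of data segment i = (ISN + 1) + sum of payload sizes of segments 1..i-1.
Segment 1: SEQ = 48406, payload = 916 bytes
Segment 2: SEQ = 49322, payload = 770 bytes
Segment 3: SEQ = 50092, payload = 775 bytes
Segment 4: SEQ = 50867, payload = 751 bytes
Segment 5: SEQ = 51618, payload = 239 bytes
SEQ of segment 5 = 48406 + 916 + 770 + 775 + 751 = 51618

51618


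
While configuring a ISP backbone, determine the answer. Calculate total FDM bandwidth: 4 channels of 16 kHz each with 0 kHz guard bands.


Given: 4 channels, 16 kHz each, guard = 0 kHz
Channel bandwidth = 4 * 16 = 64 kHz
Guard bands = 3 gaps * 0 kHz = 0 kHz
Total = 64 + 0 = 64 kHz

64


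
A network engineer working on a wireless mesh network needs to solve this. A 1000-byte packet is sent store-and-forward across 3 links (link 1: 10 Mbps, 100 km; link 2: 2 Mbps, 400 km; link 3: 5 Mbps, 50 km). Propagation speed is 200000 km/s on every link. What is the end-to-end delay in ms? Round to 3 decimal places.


Packet = 1000 bytes = 8000 bits. Store-and-forward: sum (t_trans + t_prop) per link.
Link 1: t_trans = 8000/(10*10^6) s = 0.8000 ms; t_prop = 100/200000 s = 0.5000 ms; subtotal = 1.3000 ms
Link 2: t_trans = 8000/(2*10^6) s = 4.0000 ms; t_prop = 400/200000 s = 2.0000 ms; subtotal = 6.0000 ms
Link 3: t_trans = 8000/(5*10^6) s = 1.6000 ms; t_prop = 50/200000 s = 0.2500 ms; subtotal = 1.8500 ms
End-to-end = 1.3000 + 6.0000 + 1.8500 = 9.1500 ms -> 9.150 ms (3 dp)

9.150


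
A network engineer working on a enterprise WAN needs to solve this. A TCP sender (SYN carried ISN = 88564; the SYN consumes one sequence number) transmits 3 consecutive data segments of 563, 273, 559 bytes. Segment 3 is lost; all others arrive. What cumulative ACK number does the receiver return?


SYN uses sequence number 88564; first data byte = ISN + 1 = 88565.
Segment 1: SEQ = 88565, len = 563 B, covers [88565, 89127]
Segment 2: SEQ = 89128, len = 273 B, covers [89128, 89400]
Segment 3: SEQ = 89401, len = 559 B, covers [89401, 89959] [LOST]
In-order data received: bytes [88565, 89400] (segments 1..2).
Segment 3 missing -> gap begins at byte 89401.
Cumulative ACK = next expected in-order byte = 88565 + 563 + 273 = 89401

89401


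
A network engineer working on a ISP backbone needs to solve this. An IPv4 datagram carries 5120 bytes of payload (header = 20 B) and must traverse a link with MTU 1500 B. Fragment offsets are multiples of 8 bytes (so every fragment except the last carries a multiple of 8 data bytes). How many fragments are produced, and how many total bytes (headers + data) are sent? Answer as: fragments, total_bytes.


Max data per non-final fragment = floor((MTU - header)/8)*8 = floor((1500 - 20)/8)*8 = floor(1480/8)*8 = 1480 B
Final fragment needs no 8-byte alignment: it can carry up to MTU - header = 1480 B
Non-final fragments needed = ceil((payload - 1480) / 1480) = ceil(3640/1480) = ceil(2.4595) = 3
Number of fragments = 3 + 1 = 4
Fragment sizes (data): 3 * 1480 B + 680 B (last, 680 <= 1480 OK)
Total bytes sent = payload + n_frags * header = 5120 + 4*20 = 5120 + 80 = 5200 B

4, 5200


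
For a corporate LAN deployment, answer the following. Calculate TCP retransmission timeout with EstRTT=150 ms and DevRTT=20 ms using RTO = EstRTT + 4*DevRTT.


Given: EstRTT = 150 ms, DevRTT = 20 ms
Timeout = EstRTT + 4 * DevRTT
4 * DevRTT = 4 * 20 = 80
Timeout = 150 + 80 = 230 ms

230


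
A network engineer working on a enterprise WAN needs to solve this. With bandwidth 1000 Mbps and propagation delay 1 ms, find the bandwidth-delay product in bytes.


Given: bandwidth = 1000 Mbps, delay = 1 ms
BDP in bits = 1000 * 10^6 * 1 / 1000
BDP in bits = 1000000
BDP in bytes = 1000000 / 8 = 125000

125000


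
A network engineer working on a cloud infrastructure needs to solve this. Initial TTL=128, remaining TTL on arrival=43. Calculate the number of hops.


Given: initial TTL = 128, received TTL = 43
Hops = initial TTL - received TTL
Hops = 128 - 43 = 85

85


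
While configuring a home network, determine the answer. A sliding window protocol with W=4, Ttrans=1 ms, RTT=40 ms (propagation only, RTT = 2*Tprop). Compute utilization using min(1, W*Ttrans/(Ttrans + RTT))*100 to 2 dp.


Given: W = 4, Ttrans = 1 ms, RTT = 40 ms (= 2 * Tprop, Tprop = 20 ms)
Cycle time = Ttrans + RTT = 1 + 40 = 41 ms (first packet sent until its ACK returns)
W * Ttrans = 4 * 1 = 4 ms of sending per cycle
W * Ttrans / (Ttrans + RTT) = 4 / 41 = 0.097561
U = min(1, 0.097561) = 0.097561
U% = 9.76%

9.76


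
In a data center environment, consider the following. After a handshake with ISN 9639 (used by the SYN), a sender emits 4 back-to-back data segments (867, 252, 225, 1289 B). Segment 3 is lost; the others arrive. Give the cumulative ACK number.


SYN uses sequence number 9639; first data byte = ISN + 1 = 9640.
Segment 1: SEQ = 9640, len = 867 B, covers [9640, 10506]
Segment 2: SEQ = 10507, len = 252 B, covers [10507, 10758]
Segment 3: SEQ = 10759, len = 225 B, covers [10759, 10983] [LOST]
Segment 4: SEQ = 10984, len = 1289 B, covers [10984, 12272]
In-order data received: bytes [9640, 10758] (segments 1..2).
Segment 3 missing -> gap begins at byte 10759; later segments buffered out of order.
Cumulative ACK = next expected in-order byte = 9640 + 867 + 252 = 10759

10759


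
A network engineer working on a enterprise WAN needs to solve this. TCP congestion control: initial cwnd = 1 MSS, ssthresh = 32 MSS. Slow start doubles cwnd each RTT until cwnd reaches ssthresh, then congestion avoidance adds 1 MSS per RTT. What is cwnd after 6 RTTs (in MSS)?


RTT 0: cwnd = 1 MSS (initial)
RTT 1: cwnd = 2 MSS (slow start, doubled)
RTT 2: cwnd = 4 MSS (slow start, doubled)
RTT 3: cwnd = 8 MSS (slow start, doubled)
RTT 4: cwnd = 16 MSS (slow start, doubled)
RTT 5: cwnd = 32 MSS (slow start, doubled)
RTT 6: cwnd = 33 MSS (congestion avoidance, +1)

33


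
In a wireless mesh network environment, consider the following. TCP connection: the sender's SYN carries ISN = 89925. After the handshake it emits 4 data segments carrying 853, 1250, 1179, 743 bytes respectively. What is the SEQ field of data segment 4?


The SYN occupies sequence number ISN = 89925, so the first data byte is ISN + 1 = 89926.
SEQ of data segment i = (ISN + 1) + sum of payload sizes of segments 1..i-1.
Segment 1: SEQ = 89926, payload = 853 bytes
Segment 2: SEQ = 90779, payload = 1250 bytes
Segment 3: SEQ = 92029, payload = 1179 bytes
Segment 4: SEQ = 93208, payload = 743 bytes
SEQ of segment 4 = 89926 + 853 + 1250 + 1179 = 93208

93208


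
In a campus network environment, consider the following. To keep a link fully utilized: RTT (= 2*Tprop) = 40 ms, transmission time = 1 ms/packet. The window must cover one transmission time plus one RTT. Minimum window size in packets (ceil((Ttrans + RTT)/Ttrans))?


Given: Ttrans = 1 ms, RTT = 40 ms (= 2 * Tprop, Tprop = 20 ms)
Time until first ACK returns = Ttrans + RTT = 1 + 40 = 41 ms
Need W * Ttrans >= Ttrans + RTT  ->  W >= (Ttrans + RTT) / Ttrans
(Ttrans + RTT) / Ttrans = 41 / 1 = 41
W_min = ceil(41) = 41

41


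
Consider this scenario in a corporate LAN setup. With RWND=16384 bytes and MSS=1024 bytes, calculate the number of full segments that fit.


Given: RWND = 16384 bytes, MSS = 1024 bytes
Full segments = floor(RWND / MSS)
Full segments = floor(16384 / 1024)
Full segments = floor(16.0) = 16

16


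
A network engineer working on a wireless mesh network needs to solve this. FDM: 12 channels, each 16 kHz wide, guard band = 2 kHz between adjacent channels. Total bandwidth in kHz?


Given: 12 channels, 16 kHz each, guard = 2 kHz
Channel bandwidth = 12 * 16 = 192 kHz
Guard bands = 11 gaps * 2 kHz = 22 kHz
Total = 192 + 22 = 214 kHz

214


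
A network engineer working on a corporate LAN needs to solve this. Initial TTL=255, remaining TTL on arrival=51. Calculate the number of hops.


Given: initial TTL = 255, received TTL = 51
Hops = initial TTL - received TTL
Hops = 255 - 51 = 204

204


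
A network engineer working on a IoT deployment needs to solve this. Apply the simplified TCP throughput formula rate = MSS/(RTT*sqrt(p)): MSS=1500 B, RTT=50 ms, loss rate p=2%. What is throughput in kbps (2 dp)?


Given: MSS = 1500 bytes, RTT = 50 ms, loss = 2%
RTT in seconds = 50 / 1000 = 0.05
Loss rate = 2% = 0.02
sqrt(loss) = sqrt(0.02) = 0.141421356237
Throughput (bytes/s) = 1500 / (0.05 * 0.141421356237) = 212132.0344
Throughput (kbps) = 212132.0344 * 8 / 1000 = 1697.056275 -> 1697.06 kbps (2 dp)

1697.06


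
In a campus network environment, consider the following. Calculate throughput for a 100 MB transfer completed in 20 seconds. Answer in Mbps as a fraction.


Given: file = 100 MB, time = 20 s
File in Mb = 100 * 8 = 800 Mb
Throughput = 800 / 20 Mbps
Throughput = 40 Mbps

40


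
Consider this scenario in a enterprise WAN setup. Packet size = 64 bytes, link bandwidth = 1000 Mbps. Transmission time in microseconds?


Given: packet = 64 bytes, bandwidth = 1000 Mbps
Packet in bits = 64 * 8 = 512 bits
Bandwidth = 1000 * 10^6 = 1000000000 bps
Time = 512 / 1000000000 seconds
Time in us = 512 * 10^6 / 1000000000 = 0.512

0.512


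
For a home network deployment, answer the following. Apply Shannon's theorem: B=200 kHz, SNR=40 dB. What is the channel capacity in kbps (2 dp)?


Given: B = 200 kHz, SNR = 40 dB
SNR linear = 10^(40/10) = 10000
1 + SNR = 10001
log2(10001) = 13.2878566418
C = 200 * 1000 * 13.2878566418 = 2657571.3284 bps
C = 2657.571328 kbps -> 2657.57 kbps (2 dp)

2657.57


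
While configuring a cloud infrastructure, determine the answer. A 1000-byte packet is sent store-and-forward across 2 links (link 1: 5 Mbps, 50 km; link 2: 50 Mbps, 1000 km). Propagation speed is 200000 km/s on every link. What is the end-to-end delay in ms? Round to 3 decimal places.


Packet = 1000 bytes = 8000 bits. Store-and-forward: sum (t_trans + t_prop) per link.
Link 1: t_trans = 8000/(5*10^6) s = 1.6000 ms; t_prop = 50/200000 s = 0.2500 ms; subtotal = 1.8500 ms
Link 2: t_trans = 8000/(50*10^6) s = 0.1600 ms; t_prop = 1000/200000 s = 5.0000 ms; subtotal = 5.1600 ms
End-to-end = 1.8500 + 5.1600 = 7.0100 ms -> 7.010 ms (3 dp)

7.010


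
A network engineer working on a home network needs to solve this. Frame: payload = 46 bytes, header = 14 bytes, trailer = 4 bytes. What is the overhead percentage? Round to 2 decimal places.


Given: payload = 46 B, header = 14 B, trailer = 4 B
Overhead bytes = header + trailer = 14 + 4 = 18
Total frame = payload + overhead = 46 + 18 = 64
Overhead % = 18 / 64 * 100 = 28.1250% -> 28.13% (2 dp)

28.13


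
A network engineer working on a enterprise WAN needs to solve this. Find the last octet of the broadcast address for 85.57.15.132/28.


Given: IP = 85.57.15.132, prefix = /28
Host bits = 32 - 28 = 4
Network last octet = 132 AND mask = 128
Host part size = 2^4 - 1 = 15
Broadcast last octet = 128 OR 15 = 143

143


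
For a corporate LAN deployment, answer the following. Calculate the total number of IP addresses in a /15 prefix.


Given: CIDR prefix /15
Host bits = 32 - 15 = 17
Total addresses = 2^17 = 131072

131072


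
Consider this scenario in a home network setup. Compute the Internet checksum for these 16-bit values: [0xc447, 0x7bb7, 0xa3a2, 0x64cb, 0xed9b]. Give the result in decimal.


Given words: [0xc447, 0x7bb7, 0xa3a2, 0x64cb, 0xed9b]
Step 1: Sum all words
Raw sum = 50247 + 31671 + 41890 + 25803 + 60827 = 210438
Step 2: Fold carry: (13830 + 3) = 13833
One's complement = ~13833 & 0xFFFF = 51702

51702


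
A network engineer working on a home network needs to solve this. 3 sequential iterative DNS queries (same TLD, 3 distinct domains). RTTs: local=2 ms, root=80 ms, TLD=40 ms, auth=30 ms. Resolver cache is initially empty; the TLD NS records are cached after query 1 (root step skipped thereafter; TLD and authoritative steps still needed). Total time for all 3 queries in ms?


Lookup 1 (cold cache): local + root + TLD + auth = 2 + 80 + 40 + 30 = 152 ms
Lookups 2..3 (TLD NS cached -> skip root; new domain -> still ask TLD and auth): local + TLD + auth = 2 + 40 + 30 = 72 ms each
Remaining 2 lookups: 2 * 72 = 144 ms
Total = 152 + 144 = 296 ms

296


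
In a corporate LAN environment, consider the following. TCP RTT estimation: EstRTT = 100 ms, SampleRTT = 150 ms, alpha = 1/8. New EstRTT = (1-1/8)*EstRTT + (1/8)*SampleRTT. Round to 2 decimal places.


Given: EstRTT = 100 ms, SampleRTT = 150 ms, alpha = 1/8
New EstRTT = (1 - alpha) * EstRTT + alpha * SampleRTT
(7/8) * 100 = 87.5
(1/8) * 150 = 18.75
New EstRTT = 87.5 + 18.75 = 106.25 ms -> 106.25 ms (2 dp)

106.25


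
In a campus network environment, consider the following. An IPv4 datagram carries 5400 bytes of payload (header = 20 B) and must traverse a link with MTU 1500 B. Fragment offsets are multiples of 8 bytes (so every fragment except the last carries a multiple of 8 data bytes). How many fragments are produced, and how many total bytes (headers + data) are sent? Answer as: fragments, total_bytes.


Max data per non-final fragment = floor((MTU - header)/8)*8 = floor((1500 - 20)/8)*8 = floor(1480/8)*8 = 1480 B
Final fragment needs no 8-byte alignment: it can carry up to MTU - header = 1480 B
Non-final fragments needed = ceil((payload - 1480) / 1480) = ceil(3920/1480) = ceil(2.6486) = 3
Number of fragments = 3 + 1 = 4
Fragment sizes (data): 3 * 1480 B + 960 B (last, 960 <= 1480 OK)
Total bytes sent = payload + n_frags * header = 5400 + 4*20 = 5400 + 80 = 5480 B

4, 5480


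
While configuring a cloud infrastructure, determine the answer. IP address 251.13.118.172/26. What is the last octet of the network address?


Given: IP = 251.13.118.172, prefix = /26
Subnet mask = 255.255.255.192
Last octet of IP: 172
Last octet of mask: 192
Network last octet = 172 AND 192 = 128

128


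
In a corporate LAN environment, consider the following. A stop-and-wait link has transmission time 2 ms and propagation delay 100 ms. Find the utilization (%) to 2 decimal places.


Given: Ttrans = 2 ms, Tprop = 100 ms
RTT = 2 * Tprop = 2 * 100 = 200 ms
U = Ttrans / (Ttrans + RTT)
U = 2 / (2 + 200)
U = 2 / 202 = 0.009901
U% = 0.99%

0.99


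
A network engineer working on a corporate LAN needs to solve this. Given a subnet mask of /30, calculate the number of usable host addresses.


Given: subnet mask /30
Host bits = 32 - 30 = 2
Total addresses = 2^2 = 4
Usable hosts = 4 - 2 (network + broadcast) = 2

2


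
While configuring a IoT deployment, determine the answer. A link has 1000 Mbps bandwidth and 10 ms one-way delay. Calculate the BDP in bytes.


Given: bandwidth = 1000 Mbps, delay = 10 ms
BDP in bits = 1000 * 10^6 * 10 / 1000
BDP in bits = 10000000
BDP in bytes = 10000000 / 8 = 1250000

1250000


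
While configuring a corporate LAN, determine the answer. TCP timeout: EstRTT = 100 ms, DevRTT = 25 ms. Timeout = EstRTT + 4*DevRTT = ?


Given: EstRTT = 100 ms, DevRTT = 25 ms
Timeout = EstRTT + 4 * DevRTT
4 * DevRTT = 4 * 25 = 100
Timeout = 100 + 100 = 200 ms

200


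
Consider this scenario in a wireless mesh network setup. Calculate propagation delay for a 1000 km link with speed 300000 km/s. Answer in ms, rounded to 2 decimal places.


Given: distance = 1000 km, speed = 300000 km/s
Delay = distance / speed = 1000 / 300000 seconds
Delay in ms = 1000 * 1000 / 300000
Delay = 3.3333 ms
Rounded to 2 dp = 3.33 ms

3.33


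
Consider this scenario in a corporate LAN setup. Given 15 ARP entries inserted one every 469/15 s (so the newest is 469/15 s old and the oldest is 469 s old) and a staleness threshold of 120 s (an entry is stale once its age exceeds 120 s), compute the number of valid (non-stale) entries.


Ages are k * 469/15 s for k = 1..15 (spacing = 31.2667 s).
Entry k is valid iff k * 469/15 <= 120 iff k <= 15 * 120 / 469 = 3.8380
n_valid = floor(3.8380) = 3
(n_stale = 15 - 3 = 12)

3


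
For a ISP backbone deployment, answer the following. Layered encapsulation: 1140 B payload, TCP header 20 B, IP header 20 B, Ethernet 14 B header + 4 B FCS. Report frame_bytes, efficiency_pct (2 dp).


TCP segment = 1140 + 20 = 1160 B
IP packet = 1160 + 20 = 1180 B
Ethernet frame = 1180 + 14 + 4 = 1198 B
Efficiency = app / frame = 1140 / 1198 = 0.951586 = 95.1586% -> 95.16% (2 dp)

1198, 95.16


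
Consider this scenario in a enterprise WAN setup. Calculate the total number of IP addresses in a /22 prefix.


Given: CIDR prefix /22
Host bits = 32 - 22 = 10
Total addresses = 2^10 = 1024

1024


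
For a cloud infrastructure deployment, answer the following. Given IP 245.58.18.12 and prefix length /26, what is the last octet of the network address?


Given: IP = 245.58.18.12, prefix = /26
Subnet mask = 255.255.255.192
Last octet of IP: 12
Last octet of mask: 192
Network last octet = 12 AND 192 = 0

0


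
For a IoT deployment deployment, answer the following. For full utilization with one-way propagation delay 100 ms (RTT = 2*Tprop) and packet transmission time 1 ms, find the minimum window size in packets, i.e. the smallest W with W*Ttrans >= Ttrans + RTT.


Given: Ttrans = 1 ms, RTT = 200 ms (= 2 * Tprop, Tprop = 100 ms)
Time until first ACK returns = Ttrans + RTT = 1 + 200 = 201 ms
Need W * Ttrans >= Ttrans + RTT  ->  W >= (Ttrans + RTT) / Ttrans
(Ttrans + RTT) / Ttrans = 201 / 1 = 201
W_min = ceil(201) = 201

201


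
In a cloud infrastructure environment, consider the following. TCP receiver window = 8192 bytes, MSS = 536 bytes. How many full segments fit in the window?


Given: RWND = 8192 bytes, MSS = 536 bytes
Full segments = floor(RWND / MSS)
Full segments = floor(8192 / 536)
Full segments = floor(15.2836) = 15

15


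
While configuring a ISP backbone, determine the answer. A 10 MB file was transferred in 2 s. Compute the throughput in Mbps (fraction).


Given: file = 10 MB, time = 2 s
File in Mb = 10 * 8 = 80 Mb
Throughput = 80 / 2 Mbps
Throughput = 40 Mbps

40


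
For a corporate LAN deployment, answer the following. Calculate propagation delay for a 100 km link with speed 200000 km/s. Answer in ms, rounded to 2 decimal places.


Given: distance = 100 km, speed = 200000 km/s
Delay = distance / speed = 100 / 200000 seconds
Delay in ms = 100 * 1000 / 200000
Delay = 0.5000 ms
Rounded to 2 dp = 0.50 ms

0.50


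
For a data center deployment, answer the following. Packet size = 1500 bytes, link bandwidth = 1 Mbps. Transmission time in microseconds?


Given: packet = 1500 bytes, bandwidth = 1 Mbps
Packet in bits = 1500 * 8 = 12000 bits
Bandwidth = 1 * 10^6 = 1000000 bps
Time = 12000 / 1000000 seconds
Time in us = 12000 * 10^6 / 1000000 = 12000

12000


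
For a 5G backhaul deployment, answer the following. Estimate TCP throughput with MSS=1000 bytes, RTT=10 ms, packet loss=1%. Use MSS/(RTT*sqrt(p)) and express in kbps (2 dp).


Given: MSS = 1000 bytes, RTT = 10 ms, loss = 1%
RTT in seconds = 10 / 1000 = 0.01
Loss rate = 1% = 0.01
sqrt(loss) = sqrt(0.01) = 0.1
Throughput (bytes/s) = 1000 / (0.01 * 0.1) = 1000000.0000
Throughput (kbps) = 1000000.0000 * 8 / 1000 = 8000.000000 -> 8000.00 kbps (2 dp)

8000.00


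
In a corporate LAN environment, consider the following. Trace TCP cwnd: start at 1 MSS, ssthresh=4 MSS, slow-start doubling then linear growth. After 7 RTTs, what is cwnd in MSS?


RTT 0: cwnd = 1 MSS (initial)
RTT 1: cwnd = 2 MSS (slow start, doubled)
RTT 2: cwnd = 4 MSS (slow start, doubled)
RTT 3: cwnd = 5 MSS (congestion avoidance, +1)
RTT 4: cwnd = 6 MSS (congestion avoidance, +1)
RTT 5: cwnd = 7 MSS (congestion avoidance, +1)
RTT 6: cwnd = 8 MSS (congestion avoidance, +1)
RTT 7: cwnd = 9 MSS (congestion avoidance, +1)

9


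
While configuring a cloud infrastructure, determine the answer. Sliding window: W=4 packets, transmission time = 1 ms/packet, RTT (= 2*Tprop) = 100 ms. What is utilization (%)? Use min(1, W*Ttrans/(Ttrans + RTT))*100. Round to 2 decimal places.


Given: W = 4, Ttrans = 1 ms, RTT = 100 ms (= 2 * Tprop, Tprop = 50 ms)
Cycle time = Ttrans + RTT = 1 + 100 = 101 ms (first packet sent until its ACK returns)
W * Ttrans = 4 * 1 = 4 ms of sending per cycle
W * Ttrans / (Ttrans + RTT) = 4 / 101 = 0.039604
U = min(1, 0.039604) = 0.039604
U% = 3.96%

3.96


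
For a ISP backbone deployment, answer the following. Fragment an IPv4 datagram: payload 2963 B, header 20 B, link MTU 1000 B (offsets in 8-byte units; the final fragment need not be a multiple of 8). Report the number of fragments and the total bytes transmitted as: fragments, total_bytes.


Max data per non-final fragment = floor((MTU - header)/8)*8 = floor((1000 - 20)/8)*8 = floor(980/8)*8 = 976 B
Final fragment needs no 8-byte alignment: it can carry up to MTU - header = 980 B
Non-final fragments needed = ceil((payload - 980) / 976) = ceil(1983/976) = ceil(2.0318) = 3
Number of fragments = 3 + 1 = 4
Fragment sizes (data): 3 * 976 B + 35 B (last, 35 <= 980 OK)
Total bytes sent = payload + n_frags * header = 2963 + 4*20 = 2963 + 80 = 3043 B

4, 3043


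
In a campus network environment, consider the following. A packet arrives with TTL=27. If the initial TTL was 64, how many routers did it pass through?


Given: initial TTL = 64, received TTL = 27
Hops = initial TTL - received TTL
Hops = 64 - 27 = 37

37


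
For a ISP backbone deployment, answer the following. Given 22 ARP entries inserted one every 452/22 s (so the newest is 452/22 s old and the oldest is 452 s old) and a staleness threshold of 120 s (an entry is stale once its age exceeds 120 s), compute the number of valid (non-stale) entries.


Ages are k * 452/22 s for k = 1..22 (spacing = 20.5455 s).
Entry k is valid iff k * 452/22 <= 120 iff k <= 22 * 120 / 452 = 5.8407
n_valid = floor(5.8407) = 5
(n_stale = 22 - 5 = 17)

5


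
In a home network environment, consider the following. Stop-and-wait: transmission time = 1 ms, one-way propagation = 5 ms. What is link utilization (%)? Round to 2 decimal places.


Given: Ttrans = 1 ms, Tprop = 5 ms
RTT = 2 * Tprop = 2 * 5 = 10 ms
U = Ttrans / (Ttrans + RTT)
U = 1 / (1 + 10)
U = 1 / 11 = 0.090909
U% = 9.09%

9.09


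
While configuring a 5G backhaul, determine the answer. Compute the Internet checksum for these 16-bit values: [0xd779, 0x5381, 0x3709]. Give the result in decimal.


Given words: [0xd779, 0x5381, 0x3709]
Step 1: Sum all words
Raw sum = 55161 + 21377 + 14089 = 90627
Step 2: Fold carry: (25091 + 1) = 25092
One's complement = ~25092 & 0xFFFF = 40443

40443


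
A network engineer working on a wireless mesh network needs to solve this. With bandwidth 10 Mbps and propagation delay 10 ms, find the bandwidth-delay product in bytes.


Given: bandwidth = 10 Mbps, delay = 10 ms
BDP in bits = 10 * 10^6 * 10 / 1000
BDP in bits = 100000
BDP in bytes = 100000 / 8 = 12500

12500


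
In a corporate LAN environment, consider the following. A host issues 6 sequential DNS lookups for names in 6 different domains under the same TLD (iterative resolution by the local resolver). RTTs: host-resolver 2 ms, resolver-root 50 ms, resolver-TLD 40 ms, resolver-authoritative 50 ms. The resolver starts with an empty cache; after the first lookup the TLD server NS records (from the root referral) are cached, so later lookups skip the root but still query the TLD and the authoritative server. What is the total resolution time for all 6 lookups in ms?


Lookup 1 (cold cache): local + root + TLD + auth = 2 + 50 + 40 + 50 = 142 ms
Lookups 2..6 (TLD NS cached -> skip root; new domain -> still ask TLD and auth): local + TLD + auth = 2 + 40 + 50 = 92 ms each
Remaining 5 lookups: 5 * 92 = 460 ms
Total = 142 + 460 = 602 ms

602
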